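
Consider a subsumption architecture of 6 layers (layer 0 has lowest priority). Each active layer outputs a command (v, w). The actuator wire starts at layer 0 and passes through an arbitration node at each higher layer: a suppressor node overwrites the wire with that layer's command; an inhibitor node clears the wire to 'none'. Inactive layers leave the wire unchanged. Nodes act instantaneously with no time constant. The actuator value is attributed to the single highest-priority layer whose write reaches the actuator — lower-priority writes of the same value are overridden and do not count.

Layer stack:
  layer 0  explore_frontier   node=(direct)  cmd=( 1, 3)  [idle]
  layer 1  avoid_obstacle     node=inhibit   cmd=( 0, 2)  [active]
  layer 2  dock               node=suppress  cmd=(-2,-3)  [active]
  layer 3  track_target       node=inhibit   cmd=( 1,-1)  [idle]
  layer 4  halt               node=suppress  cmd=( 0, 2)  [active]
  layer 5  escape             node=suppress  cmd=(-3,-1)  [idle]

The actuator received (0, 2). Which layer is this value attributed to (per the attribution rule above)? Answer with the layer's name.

layer 0 (explore_frontier) idle — none
layer 1 (avoid_obstacle) active — inhibits: none
layer 2 (dock) active — suppresses: (-2, -3)
layer 3 (track_target) idle — unchanged: (-2, -3)
layer 4 (halt) active — suppresses: (0, 2)
layer 5 (escape) idle — unchanged: (0, 2)
→ actuator (0, 2)
last writer: layer 4 = halt

halt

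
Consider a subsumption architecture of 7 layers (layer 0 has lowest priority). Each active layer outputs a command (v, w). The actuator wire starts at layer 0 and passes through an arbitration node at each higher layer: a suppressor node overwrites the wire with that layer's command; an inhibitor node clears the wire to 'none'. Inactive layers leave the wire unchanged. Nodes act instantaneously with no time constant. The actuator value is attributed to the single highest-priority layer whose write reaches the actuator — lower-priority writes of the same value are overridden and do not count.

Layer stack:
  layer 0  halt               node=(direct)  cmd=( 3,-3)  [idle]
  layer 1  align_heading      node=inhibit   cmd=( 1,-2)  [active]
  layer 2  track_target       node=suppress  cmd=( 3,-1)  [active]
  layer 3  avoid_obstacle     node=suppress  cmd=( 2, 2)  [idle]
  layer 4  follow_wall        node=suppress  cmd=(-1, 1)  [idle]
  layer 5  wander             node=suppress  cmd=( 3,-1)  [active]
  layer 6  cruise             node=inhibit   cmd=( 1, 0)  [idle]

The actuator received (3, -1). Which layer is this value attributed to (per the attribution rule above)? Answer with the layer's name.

wander

L0 halt: idle → wire = none
L1 align_heading: active, inhibitor → wire = none
L2 track_target: active, suppressor → wire = (3, -1)
L3 avoid_obstacle: idle → wire stays (3, -1)
L4 follow_wall: idle → wire stays (3, -1)
L5 wander: active, suppressor → wire = (3, -1)
L6 cruise: idle → wire stays (3, -1)
actuator = (3, -1)
last writer: layer 5 = wander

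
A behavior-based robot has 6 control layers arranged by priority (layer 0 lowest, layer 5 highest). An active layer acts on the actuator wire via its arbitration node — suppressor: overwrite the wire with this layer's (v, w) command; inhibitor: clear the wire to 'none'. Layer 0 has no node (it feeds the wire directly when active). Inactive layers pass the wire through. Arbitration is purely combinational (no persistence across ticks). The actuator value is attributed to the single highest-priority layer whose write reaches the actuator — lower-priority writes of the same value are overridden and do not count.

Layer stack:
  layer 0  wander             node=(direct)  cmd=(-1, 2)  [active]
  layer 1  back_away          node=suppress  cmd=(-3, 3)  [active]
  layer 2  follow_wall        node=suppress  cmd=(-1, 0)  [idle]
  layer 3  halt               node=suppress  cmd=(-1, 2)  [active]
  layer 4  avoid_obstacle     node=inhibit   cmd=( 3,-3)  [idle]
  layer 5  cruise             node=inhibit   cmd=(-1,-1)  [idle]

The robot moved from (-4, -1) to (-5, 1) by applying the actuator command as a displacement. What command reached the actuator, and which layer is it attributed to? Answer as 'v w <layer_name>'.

displacement = (-5, 1) − (-4, -1) = (-1, 2)
L0 wander: active, feeds wire = (-1, 2)
L1 back_away: active, suppressor → wire = (-3, 3)
L2 follow_wall: idle → wire stays (-3, 3)
L3 halt: active, suppressor → wire = (-1, 2)
L4 avoid_obstacle: idle → wire stays (-1, 2)
L5 cruise: idle → wire stays (-1, 2)
actuator = (-1, 2) — from layer 3 (halt)

-1 2 halt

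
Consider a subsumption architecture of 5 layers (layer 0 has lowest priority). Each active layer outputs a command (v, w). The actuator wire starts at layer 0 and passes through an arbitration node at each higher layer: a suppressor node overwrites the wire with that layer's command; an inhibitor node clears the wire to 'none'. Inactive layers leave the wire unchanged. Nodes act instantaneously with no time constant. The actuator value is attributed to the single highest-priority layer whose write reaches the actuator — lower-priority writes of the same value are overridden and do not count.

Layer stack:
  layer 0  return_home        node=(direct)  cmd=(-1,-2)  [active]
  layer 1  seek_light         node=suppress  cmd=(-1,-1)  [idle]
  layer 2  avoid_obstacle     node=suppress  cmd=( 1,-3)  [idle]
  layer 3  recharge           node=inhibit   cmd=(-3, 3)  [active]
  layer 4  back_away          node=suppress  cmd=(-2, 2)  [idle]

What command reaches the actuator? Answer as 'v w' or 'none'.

none

L0 return_home: active, feeds wire = (-1, -2)
L1 seek_light: idle → wire stays (-1, -2)
L2 avoid_obstacle: idle → wire stays (-1, -2)
L3 recharge: active, inhibitor → wire = none
L4 back_away: idle → wire stays none
actuator = none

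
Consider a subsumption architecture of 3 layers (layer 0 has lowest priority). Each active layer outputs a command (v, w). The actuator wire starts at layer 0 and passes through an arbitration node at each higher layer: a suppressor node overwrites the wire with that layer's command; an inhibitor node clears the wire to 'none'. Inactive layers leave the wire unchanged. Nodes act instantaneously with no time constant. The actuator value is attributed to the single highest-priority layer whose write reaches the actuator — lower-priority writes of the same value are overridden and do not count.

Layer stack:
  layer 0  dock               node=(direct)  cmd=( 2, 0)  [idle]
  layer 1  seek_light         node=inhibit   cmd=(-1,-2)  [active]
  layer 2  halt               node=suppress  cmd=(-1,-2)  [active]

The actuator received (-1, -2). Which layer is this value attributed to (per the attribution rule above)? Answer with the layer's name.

L0 dock: idle → wire = none
L1 seek_light: active, inhibitor → wire = none
L2 halt: active, suppressor → wire = (-1, -2)
actuator = (-1, -2)
last writer: layer 2 = halt

halt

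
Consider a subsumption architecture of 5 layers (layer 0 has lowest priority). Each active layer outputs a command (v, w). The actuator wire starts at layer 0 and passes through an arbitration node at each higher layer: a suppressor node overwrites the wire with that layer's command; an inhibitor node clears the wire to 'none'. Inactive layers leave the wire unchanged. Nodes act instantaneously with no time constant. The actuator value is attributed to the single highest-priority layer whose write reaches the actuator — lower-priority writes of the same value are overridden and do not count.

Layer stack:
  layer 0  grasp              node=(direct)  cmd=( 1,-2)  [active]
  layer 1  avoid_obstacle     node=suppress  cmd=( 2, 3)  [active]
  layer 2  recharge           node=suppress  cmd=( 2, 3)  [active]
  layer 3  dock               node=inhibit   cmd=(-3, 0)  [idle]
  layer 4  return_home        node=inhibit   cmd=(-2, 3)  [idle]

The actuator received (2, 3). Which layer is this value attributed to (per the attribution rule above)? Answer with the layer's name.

layer 0 (grasp) active — direct: (1, -2)
layer 1 (avoid_obstacle) active — suppresses: (2, 3)
layer 2 (recharge) active — suppresses: (2, 3)
layer 3 (dock) idle — unchanged: (2, 3)
layer 4 (return_home) idle — unchanged: (2, 3)
→ actuator (2, 3)
last writer: layer 2 = recharge

recharge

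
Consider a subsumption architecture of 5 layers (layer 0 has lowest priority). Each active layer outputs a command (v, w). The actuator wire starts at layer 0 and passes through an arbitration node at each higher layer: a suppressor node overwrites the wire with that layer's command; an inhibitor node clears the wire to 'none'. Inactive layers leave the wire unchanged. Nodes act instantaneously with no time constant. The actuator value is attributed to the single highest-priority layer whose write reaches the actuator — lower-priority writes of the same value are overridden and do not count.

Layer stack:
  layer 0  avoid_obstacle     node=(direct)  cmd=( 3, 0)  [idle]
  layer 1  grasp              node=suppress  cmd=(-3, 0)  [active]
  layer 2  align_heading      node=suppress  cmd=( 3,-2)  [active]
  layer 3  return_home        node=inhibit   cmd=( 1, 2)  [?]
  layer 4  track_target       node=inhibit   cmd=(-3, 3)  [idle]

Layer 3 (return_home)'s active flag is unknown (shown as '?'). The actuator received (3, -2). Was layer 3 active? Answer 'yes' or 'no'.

no

If layer 3 is active=yes:
  actuator would be none
If layer 3 is active=no:
  actuator would be (3, -2)
Observed (3, -2), so layer 3 was idle.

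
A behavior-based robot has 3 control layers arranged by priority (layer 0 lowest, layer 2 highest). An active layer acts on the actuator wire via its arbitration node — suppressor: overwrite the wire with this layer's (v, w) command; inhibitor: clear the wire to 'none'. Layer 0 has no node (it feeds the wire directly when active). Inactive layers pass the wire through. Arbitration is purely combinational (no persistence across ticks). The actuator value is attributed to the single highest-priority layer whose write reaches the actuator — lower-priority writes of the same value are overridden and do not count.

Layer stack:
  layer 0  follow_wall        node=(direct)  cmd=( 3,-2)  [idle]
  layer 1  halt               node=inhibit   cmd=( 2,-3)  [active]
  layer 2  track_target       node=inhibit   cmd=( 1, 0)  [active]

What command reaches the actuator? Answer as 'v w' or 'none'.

none

L0 follow_wall: idle → wire = none
L1 halt: active, inhibitor → wire = none
L2 track_target: active, inhibitor → wire = none
actuator = none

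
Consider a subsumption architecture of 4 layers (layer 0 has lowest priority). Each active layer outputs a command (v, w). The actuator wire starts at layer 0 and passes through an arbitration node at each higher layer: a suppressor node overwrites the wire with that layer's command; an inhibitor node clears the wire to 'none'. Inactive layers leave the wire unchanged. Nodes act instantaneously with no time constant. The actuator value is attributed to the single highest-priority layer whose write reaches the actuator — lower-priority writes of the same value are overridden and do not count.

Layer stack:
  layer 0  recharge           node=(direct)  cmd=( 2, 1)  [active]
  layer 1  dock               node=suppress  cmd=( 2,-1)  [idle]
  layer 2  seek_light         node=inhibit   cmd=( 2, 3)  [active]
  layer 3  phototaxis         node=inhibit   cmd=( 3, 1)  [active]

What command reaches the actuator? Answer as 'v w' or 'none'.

none

layer 0 (recharge) active — direct: (2, 1)
layer 1 (dock) idle — unchanged: (2, 1)
layer 2 (seek_light) active — inhibits: none
layer 3 (phototaxis) active — inhibits: none
→ actuator none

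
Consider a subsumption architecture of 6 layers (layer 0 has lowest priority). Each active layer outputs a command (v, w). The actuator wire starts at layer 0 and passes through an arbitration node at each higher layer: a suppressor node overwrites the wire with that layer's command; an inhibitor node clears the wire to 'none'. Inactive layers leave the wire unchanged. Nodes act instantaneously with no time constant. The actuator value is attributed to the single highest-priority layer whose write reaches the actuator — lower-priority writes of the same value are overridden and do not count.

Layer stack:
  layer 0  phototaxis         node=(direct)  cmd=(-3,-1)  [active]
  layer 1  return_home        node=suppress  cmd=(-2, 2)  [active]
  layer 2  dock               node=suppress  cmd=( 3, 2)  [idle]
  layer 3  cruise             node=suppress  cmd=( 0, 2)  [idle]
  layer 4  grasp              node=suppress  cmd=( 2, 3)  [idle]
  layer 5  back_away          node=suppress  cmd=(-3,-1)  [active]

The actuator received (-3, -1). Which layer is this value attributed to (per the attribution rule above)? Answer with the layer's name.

layer 0 (phototaxis) active — direct: (-3, -1)
layer 1 (return_home) active — suppresses: (-2, 2)
layer 2 (dock) idle — unchanged: (-2, 2)
layer 3 (cruise) idle — unchanged: (-2, 2)
layer 4 (grasp) idle — unchanged: (-2, 2)
layer 5 (back_away) active — suppresses: (-3, -1)
→ actuator (-3, -1)
last writer: layer 5 = back_away

back_away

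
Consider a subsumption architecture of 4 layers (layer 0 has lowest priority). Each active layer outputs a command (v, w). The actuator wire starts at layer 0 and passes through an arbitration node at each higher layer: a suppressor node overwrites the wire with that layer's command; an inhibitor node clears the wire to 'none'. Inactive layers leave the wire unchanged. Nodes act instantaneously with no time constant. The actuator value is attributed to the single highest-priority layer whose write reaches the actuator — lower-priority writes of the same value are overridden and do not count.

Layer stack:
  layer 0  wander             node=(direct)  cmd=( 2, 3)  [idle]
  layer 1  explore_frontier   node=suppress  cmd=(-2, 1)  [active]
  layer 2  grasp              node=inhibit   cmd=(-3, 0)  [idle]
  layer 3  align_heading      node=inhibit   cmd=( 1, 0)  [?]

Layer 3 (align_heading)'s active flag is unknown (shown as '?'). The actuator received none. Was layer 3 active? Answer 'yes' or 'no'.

If layer 3 is active=yes:
  actuator would be none
If layer 3 is active=no:
  actuator would be (-2, 1)
Observed none, so layer 3 was active.

yes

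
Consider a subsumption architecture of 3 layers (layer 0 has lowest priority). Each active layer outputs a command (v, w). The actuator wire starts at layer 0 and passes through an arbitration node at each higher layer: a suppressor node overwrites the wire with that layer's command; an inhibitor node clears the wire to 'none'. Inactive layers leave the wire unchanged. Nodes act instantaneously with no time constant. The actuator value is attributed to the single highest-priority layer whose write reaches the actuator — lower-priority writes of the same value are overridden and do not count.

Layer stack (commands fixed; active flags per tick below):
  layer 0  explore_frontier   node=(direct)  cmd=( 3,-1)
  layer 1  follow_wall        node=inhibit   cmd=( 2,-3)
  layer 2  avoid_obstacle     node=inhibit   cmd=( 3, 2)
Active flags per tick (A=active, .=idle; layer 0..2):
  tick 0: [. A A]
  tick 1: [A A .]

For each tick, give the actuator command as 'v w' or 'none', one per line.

tick 0:
  layer 0 (explore_frontier) idle — none
  layer 1 (follow_wall) active — inhibits: none
  layer 2 (avoid_obstacle) active — inhibits: none
  → actuator none
tick 1:
  layer 0 (explore_frontier) active — direct: (3, -1)
  layer 1 (follow_wall) active — inhibits: none
  layer 2 (avoid_obstacle) idle — unchanged: none
  → actuator none

none
none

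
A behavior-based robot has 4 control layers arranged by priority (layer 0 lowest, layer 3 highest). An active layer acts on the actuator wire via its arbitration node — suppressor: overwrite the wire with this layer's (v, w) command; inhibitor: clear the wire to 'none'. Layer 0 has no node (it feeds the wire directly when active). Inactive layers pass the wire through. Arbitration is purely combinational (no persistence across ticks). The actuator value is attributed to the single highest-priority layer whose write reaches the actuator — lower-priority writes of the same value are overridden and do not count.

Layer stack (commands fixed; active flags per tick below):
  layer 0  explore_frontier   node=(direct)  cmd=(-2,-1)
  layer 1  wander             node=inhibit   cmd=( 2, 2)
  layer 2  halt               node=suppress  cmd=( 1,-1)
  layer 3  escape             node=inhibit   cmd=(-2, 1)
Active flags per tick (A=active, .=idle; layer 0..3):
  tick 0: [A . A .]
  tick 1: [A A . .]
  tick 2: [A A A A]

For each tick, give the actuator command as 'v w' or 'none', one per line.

tick 0:
  L0 explore_frontier: active, feeds wire = (-2, -1)
  L1 wander: idle → wire stays (-2, -1)
  L2 halt: active, suppressor → wire = (1, -1)
  L3 escape: idle → wire stays (1, -1)
  actuator = (1, -1)
tick 1:
  L0 explore_frontier: active, feeds wire = (-2, -1)
  L1 wander: active, inhibitor → wire = none
  L2 halt: idle → wire stays none
  L3 escape: idle → wire stays none
  actuator = none
tick 2:
  L0 explore_frontier: active, feeds wire = (-2, -1)
  L1 wander: active, inhibitor → wire = none
  L2 halt: active, suppressor → wire = (1, -1)
  L3 escape: active, inhibitor → wire = none
  actuator = none

1 -1
none
none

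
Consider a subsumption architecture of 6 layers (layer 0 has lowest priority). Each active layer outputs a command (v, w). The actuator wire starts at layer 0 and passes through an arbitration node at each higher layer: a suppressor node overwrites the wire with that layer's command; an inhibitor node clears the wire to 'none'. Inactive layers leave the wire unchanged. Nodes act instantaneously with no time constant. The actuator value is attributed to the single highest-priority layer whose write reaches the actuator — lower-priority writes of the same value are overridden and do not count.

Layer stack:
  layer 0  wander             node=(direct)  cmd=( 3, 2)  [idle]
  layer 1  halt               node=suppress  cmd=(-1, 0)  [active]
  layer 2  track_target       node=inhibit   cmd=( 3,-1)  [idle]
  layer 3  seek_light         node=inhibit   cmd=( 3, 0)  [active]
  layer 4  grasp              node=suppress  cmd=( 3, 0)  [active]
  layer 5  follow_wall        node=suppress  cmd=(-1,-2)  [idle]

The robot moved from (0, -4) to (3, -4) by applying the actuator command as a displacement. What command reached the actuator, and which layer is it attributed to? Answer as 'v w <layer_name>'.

displacement = (3, -4) − (0, -4) = (3, 0)
[0] wander off; wire := none
[1] halt on (suppress); wire := (-1, 0)
[2] track_target off; pass (-1, 0)
[3] seek_light on (inhibit); wire := none
[4] grasp on (suppress); wire := (3, 0)
[5] follow_wall off; pass (3, 0)
output (3, 0) — from layer 4 (grasp)

3 0 grasp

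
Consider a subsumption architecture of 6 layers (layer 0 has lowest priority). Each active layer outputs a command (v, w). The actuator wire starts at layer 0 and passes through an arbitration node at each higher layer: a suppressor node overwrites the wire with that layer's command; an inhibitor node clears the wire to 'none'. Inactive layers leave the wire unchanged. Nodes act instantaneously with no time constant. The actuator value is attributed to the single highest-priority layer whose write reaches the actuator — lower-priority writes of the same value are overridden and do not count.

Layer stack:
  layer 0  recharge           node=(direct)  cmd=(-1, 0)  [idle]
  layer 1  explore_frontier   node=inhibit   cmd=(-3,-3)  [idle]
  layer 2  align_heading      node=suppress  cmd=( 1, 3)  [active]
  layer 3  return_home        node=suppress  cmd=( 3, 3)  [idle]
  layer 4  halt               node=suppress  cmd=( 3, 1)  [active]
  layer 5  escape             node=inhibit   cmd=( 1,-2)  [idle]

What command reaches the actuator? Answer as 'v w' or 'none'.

3 1

[0] recharge off; wire := none
[1] explore_frontier off; pass none
[2] align_heading on (suppress); wire := (1, 3)
[3] return_home off; pass (1, 3)
[4] halt on (suppress); wire := (3, 1)
[5] escape off; pass (3, 1)
output (3, 1)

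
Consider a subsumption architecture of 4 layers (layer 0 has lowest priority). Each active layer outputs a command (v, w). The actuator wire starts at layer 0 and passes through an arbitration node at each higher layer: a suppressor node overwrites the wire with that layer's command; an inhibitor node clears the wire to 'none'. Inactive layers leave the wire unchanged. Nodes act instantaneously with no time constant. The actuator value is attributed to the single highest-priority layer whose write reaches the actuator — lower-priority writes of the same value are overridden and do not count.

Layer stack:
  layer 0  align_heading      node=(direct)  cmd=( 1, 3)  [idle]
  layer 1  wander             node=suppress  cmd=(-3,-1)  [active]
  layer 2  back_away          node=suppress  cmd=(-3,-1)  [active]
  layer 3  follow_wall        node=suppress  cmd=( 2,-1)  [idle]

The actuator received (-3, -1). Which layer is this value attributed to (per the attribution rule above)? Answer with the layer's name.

back_away

layer 0 (align_heading) idle — none
layer 1 (wander) active — suppresses: (-3, -1)
layer 2 (back_away) active — suppresses: (-3, -1)
layer 3 (follow_wall) idle — unchanged: (-3, -1)
→ actuator (-3, -1)
last writer: layer 2 = back_away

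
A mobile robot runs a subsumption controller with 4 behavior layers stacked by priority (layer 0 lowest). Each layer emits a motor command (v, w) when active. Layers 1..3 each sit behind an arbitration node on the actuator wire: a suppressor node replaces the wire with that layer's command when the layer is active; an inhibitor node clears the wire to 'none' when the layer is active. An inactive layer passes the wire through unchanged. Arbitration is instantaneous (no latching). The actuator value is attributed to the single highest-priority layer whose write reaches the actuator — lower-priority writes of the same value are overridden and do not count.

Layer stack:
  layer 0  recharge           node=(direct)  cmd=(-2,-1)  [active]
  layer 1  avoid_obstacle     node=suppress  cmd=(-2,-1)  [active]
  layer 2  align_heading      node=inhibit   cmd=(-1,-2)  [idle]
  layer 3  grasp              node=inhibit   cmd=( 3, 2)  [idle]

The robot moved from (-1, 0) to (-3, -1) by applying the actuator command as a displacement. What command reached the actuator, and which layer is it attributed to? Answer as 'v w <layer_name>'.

displacement = (-3, -1) − (-1, 0) = (-2, -1)
[0] recharge on; wire := (-2, -1)
[1] avoid_obstacle on (suppress); wire := (-2, -1)
[2] align_heading off; pass (-2, -1)
[3] grasp off; pass (-2, -1)
output (-2, -1) — from layer 1 (avoid_obstacle)

-2 -1 avoid_obstacle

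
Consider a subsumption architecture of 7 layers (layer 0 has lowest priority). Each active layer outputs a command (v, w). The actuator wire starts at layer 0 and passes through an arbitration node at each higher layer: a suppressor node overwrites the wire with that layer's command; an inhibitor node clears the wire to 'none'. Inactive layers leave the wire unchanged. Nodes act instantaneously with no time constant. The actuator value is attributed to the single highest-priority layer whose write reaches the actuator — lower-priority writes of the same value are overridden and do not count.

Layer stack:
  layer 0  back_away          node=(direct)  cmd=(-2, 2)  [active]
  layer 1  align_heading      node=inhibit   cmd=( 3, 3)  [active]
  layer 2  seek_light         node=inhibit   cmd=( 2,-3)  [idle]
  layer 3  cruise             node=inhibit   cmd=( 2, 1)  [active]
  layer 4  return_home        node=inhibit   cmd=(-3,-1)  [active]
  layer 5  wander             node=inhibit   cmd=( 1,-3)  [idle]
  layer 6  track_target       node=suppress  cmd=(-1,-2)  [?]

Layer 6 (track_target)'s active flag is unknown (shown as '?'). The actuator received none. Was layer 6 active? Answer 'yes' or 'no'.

If layer 6 is active=yes:
  actuator would be (-1, -2)
If layer 6 is active=no:
  actuator would be none
Observed none, so layer 6 was idle.

no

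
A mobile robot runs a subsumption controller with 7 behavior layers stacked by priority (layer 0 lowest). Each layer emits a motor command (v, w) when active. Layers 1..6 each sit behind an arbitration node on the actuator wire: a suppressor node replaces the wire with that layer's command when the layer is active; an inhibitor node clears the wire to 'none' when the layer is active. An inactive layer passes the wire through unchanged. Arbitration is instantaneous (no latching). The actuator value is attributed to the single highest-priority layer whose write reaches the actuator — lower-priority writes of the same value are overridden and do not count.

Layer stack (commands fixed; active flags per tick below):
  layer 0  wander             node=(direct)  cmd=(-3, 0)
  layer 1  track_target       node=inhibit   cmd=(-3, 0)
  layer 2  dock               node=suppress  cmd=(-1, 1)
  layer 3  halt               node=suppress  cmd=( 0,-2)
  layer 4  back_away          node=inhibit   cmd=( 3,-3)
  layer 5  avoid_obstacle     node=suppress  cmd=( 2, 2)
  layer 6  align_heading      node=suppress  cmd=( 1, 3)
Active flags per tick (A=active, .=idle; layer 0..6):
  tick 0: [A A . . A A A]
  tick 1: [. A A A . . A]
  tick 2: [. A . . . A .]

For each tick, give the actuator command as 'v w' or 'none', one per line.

tick 0:
  layer 0 (wander) active — direct: (-3, 0)
  layer 1 (track_target) active — inhibits: none
  layer 2 (dock) idle — unchanged: none
  layer 3 (halt) idle — unchanged: none
  layer 4 (back_away) active — inhibits: none
  layer 5 (avoid_obstacle) active — suppresses: (2, 2)
  layer 6 (align_heading) active — suppresses: (1, 3)
  → actuator (1, 3)
tick 1:
  layer 0 (wander) idle — none
  layer 1 (track_target) active — inhibits: none
  layer 2 (dock) active — suppresses: (-1, 1)
  layer 3 (halt) active — suppresses: (0, -2)
  layer 4 (back_away) idle — unchanged: (0, -2)
  layer 5 (avoid_obstacle) idle — unchanged: (0, -2)
  layer 6 (align_heading) active — suppresses: (1, 3)
  → actuator (1, 3)
tick 2:
  layer 0 (wander) idle — none
  layer 1 (track_target) active — inhibits: none
  layer 2 (dock) idle — unchanged: none
  layer 3 (halt) idle — unchanged: none
  layer 4 (back_away) idle — unchanged: none
  layer 5 (avoid_obstacle) active — suppresses: (2, 2)
  layer 6 (align_heading) idle — unchanged: (2, 2)
  → actuator (2, 2)

1 3
1 3
2 2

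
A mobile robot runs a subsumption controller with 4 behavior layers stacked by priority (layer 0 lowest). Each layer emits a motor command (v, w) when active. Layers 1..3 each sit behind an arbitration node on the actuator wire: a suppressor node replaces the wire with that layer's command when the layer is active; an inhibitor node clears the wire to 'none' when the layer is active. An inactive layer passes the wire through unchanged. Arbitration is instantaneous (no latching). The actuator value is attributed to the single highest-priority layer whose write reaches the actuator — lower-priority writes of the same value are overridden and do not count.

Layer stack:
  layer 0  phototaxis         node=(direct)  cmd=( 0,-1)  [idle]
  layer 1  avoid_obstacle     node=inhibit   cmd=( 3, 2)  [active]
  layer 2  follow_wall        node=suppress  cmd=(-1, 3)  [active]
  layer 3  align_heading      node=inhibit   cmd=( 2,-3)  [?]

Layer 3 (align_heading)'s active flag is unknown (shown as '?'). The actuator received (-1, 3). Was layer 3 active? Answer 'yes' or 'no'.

If layer 3 is active=yes:
  actuator would be none
If layer 3 is active=no:
  actuator would be (-1, 3)
Observed (-1, 3), so layer 3 was idle.

no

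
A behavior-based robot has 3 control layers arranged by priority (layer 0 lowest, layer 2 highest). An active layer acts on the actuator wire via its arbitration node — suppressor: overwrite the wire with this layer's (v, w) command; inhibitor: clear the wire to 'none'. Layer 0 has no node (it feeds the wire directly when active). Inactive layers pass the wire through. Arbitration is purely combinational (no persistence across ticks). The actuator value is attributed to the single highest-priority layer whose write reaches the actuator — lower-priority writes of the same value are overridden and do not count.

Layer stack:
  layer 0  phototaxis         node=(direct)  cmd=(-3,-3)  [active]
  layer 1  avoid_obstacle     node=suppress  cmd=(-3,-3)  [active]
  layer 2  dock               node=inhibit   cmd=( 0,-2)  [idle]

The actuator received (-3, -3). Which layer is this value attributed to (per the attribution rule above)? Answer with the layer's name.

layer 0 (phototaxis) active — direct: (-3, -3)
layer 1 (avoid_obstacle) active — suppresses: (-3, -3)
layer 2 (dock) idle — unchanged: (-3, -3)
→ actuator (-3, -3)
last writer: layer 1 = avoid_obstacle

avoid_obstacle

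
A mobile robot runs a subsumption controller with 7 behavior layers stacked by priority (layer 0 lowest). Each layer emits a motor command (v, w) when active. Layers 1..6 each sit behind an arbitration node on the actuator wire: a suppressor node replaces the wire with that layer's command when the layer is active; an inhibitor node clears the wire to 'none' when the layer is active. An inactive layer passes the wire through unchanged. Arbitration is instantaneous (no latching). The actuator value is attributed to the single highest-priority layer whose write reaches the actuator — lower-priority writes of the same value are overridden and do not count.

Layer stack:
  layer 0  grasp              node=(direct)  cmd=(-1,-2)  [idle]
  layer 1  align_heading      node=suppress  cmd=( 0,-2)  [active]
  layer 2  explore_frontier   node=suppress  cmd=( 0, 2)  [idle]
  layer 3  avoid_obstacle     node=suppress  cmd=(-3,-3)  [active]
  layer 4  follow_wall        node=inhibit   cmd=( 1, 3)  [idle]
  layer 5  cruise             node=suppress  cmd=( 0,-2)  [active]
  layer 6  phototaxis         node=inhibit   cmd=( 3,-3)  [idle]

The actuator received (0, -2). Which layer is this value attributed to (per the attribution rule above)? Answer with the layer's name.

cruise

layer 0 (grasp) idle — none
layer 1 (align_heading) active — suppresses: (0, -2)
layer 2 (explore_frontier) idle — unchanged: (0, -2)
layer 3 (avoid_obstacle) active — suppresses: (-3, -3)
layer 4 (follow_wall) idle — unchanged: (-3, -3)
layer 5 (cruise) active — suppresses: (0, -2)
layer 6 (phototaxis) idle — unchanged: (0, -2)
→ actuator (0, -2)
last writer: layer 5 = cruise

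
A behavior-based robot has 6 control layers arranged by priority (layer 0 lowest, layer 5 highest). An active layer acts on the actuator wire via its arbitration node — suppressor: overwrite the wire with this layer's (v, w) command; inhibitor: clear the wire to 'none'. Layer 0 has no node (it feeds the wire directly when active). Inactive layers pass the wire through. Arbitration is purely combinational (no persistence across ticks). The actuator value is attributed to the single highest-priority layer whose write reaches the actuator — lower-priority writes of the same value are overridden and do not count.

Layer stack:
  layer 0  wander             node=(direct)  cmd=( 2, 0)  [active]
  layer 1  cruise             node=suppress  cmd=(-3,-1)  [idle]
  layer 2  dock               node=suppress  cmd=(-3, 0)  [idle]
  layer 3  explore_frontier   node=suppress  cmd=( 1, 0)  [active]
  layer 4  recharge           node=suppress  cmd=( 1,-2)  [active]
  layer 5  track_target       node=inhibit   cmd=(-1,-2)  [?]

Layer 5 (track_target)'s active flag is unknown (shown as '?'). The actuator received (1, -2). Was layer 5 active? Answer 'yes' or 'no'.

If layer 5 is active=yes:
  actuator would be none
If layer 5 is active=no:
  actuator would be (1, -2)
Observed (1, -2), so layer 5 was idle.

no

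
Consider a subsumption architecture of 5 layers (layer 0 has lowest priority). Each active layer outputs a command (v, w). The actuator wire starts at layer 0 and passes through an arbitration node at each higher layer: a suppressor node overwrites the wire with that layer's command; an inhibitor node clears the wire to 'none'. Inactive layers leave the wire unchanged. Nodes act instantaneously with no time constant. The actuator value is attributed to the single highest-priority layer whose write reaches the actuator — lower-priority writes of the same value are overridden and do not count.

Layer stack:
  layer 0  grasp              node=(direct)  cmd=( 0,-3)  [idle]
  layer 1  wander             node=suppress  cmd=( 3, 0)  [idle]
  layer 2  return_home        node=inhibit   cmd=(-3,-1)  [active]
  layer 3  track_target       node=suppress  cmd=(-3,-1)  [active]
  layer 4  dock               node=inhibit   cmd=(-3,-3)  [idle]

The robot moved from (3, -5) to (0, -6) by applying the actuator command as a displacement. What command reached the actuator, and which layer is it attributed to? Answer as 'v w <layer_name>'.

displacement = (0, -6) − (3, -5) = (-3, -1)
L0 grasp: idle → wire = none
L1 wander: idle → wire stays none
L2 return_home: active, inhibitor → wire = none
L3 track_target: active, suppressor → wire = (-3, -1)
L4 dock: idle → wire stays (-3, -1)
actuator = (-3, -1) — from layer 3 (track_target)

-3 -1 track_target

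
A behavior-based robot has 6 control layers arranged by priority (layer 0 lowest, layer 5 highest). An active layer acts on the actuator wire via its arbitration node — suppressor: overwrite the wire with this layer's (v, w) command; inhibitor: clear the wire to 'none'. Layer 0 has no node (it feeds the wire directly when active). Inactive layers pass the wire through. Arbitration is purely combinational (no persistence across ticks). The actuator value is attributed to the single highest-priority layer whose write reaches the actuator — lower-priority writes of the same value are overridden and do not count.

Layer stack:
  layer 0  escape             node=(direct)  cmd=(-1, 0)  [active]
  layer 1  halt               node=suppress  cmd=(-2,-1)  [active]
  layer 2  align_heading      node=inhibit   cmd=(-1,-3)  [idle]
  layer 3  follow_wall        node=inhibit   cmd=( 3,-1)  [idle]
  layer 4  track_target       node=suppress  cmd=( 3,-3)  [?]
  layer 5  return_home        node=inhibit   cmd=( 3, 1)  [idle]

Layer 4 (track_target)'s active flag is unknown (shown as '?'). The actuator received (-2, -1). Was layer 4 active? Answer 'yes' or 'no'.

If layer 4 is active=yes:
  actuator would be (3, -3)
If layer 4 is active=no:
  actuator would be (-2, -1)
Observed (-2, -1), so layer 4 was idle.

no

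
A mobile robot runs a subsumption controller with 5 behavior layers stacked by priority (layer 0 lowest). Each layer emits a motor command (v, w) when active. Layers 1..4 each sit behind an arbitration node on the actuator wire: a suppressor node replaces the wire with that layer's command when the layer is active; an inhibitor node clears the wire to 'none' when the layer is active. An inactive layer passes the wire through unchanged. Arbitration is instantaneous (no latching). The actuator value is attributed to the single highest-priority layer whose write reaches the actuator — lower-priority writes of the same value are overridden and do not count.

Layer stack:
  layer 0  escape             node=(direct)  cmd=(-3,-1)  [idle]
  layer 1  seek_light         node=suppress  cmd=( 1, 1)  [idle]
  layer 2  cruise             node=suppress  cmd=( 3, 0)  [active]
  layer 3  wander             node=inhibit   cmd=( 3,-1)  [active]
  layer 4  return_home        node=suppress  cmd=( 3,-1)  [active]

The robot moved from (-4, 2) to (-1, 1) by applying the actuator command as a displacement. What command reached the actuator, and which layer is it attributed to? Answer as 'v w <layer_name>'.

displacement = (-1, 1) − (-4, 2) = (3, -1)
layer 0 (escape) idle — none
layer 1 (seek_light) idle — unchanged: none
layer 2 (cruise) active — suppresses: (3, 0)
layer 3 (wander) active — inhibits: none
layer 4 (return_home) active — suppresses: (3, -1)
→ actuator (3, -1) — from layer 4 (return_home)

3 -1 return_home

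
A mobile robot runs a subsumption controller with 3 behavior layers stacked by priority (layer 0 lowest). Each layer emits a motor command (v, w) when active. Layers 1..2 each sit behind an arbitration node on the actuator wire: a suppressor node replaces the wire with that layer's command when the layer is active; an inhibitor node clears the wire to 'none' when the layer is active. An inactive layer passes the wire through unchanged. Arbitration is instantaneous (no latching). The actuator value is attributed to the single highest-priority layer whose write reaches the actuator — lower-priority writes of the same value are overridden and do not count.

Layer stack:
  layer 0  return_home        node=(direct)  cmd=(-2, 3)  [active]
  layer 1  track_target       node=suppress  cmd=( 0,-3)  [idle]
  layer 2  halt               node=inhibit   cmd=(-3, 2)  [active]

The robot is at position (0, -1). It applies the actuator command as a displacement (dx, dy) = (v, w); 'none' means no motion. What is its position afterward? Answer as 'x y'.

layer 0 (return_home) active — direct: (-2, 3)
layer 1 (track_target) idle — unchanged: (-2, 3)
layer 2 (halt) active — inhibits: none
→ actuator none
position: (0, -1) + none = (0, -1)

0 -1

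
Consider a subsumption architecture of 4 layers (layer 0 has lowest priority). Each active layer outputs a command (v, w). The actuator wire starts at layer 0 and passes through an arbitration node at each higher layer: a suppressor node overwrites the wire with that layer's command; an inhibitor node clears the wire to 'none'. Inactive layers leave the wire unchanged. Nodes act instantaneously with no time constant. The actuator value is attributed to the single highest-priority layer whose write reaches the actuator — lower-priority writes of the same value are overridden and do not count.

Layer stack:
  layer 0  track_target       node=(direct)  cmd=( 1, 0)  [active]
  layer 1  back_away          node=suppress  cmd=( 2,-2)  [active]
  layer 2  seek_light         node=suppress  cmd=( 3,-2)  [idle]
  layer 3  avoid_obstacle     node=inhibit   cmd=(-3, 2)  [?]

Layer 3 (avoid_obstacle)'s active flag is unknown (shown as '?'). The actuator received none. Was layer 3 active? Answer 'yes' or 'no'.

yes

If layer 3 is active=yes:
  actuator would be none
If layer 3 is active=no:
  actuator would be (2, -2)
Observed none, so layer 3 was active.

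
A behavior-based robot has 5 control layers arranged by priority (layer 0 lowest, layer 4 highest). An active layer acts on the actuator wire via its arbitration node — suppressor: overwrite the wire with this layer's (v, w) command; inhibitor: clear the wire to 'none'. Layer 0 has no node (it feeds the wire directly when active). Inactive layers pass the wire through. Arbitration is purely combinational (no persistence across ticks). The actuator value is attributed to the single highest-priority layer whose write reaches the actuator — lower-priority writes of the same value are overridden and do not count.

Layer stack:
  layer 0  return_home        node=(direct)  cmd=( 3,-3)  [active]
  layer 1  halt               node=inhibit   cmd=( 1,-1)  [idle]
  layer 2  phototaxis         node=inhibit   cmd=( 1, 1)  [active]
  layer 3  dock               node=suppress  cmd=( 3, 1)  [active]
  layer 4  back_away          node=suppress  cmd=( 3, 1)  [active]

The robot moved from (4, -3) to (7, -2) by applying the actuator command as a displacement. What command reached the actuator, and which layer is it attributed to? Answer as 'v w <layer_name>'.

3 1 back_away

displacement = (7, -2) − (4, -3) = (3, 1)
L0 return_home: active, feeds wire = (3, -3)
L1 halt: idle → wire stays (3, -3)
L2 phototaxis: active, inhibitor → wire = none
L3 dock: active, suppressor → wire = (3, 1)
L4 back_away: active, suppressor → wire = (3, 1)
actuator = (3, 1) — from layer 4 (back_away)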